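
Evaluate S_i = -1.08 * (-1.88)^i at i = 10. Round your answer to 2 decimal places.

S_10 = -1.08 * (-1.88)^10 ≈ -1.08 * 551.5419 ≈ -595.67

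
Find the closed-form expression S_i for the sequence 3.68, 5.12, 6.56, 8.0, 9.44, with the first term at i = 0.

Check differences: 5.12 - 3.68 = 1.44
6.56 - 5.12 = 1.44
Common difference d = 1.44.
First term a = 3.68.
Formula: S_i = 3.68 + 1.44*i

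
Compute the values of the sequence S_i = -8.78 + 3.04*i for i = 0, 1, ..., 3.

This is an arithmetic sequence.
i=0: S_0 = -8.78 + 3.04*0 = -8.78
i=1: S_1 = -8.78 + 3.04*1 = -5.74
i=2: S_2 = -8.78 + 3.04*2 = -2.7
i=3: S_3 = -8.78 + 3.04*3 = 0.34
The first 4 terms are: [-8.78, -5.74, -2.7, 0.34]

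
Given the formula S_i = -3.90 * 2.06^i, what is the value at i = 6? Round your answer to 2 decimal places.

S_6 = -3.9 * 2.06^6 ≈ -3.9 * 76.4193 ≈ -298.04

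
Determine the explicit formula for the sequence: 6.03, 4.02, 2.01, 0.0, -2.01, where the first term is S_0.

Check differences: 4.02 - 6.03 = -2.01
2.01 - 4.02 = -2.01
Common difference d = -2.01.
First term a = 6.03.
Formula: S_i = 6.03 - 2.01*i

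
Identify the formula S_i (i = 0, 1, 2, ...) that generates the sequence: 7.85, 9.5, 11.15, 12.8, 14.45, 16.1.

Check differences: 9.5 - 7.85 = 1.65
11.15 - 9.5 = 1.65
Common difference d = 1.65.
First term a = 7.85.
Formula: S_i = 7.85 + 1.65*i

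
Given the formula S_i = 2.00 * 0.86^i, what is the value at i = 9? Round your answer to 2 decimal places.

S_9 = 2.0 * 0.86^9 ≈ 2.0 * 0.2573 ≈ 0.51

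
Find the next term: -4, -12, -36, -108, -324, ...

Ratios: -12 / -4 = 3.0
This is a geometric sequence with common ratio r = 3.
Next term = -324 * 3 = -972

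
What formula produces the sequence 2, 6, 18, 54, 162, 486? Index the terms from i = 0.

Check ratios: 6 / 2 = 3.0
Common ratio r = 3.
First term a = 2.
Formula: S_i = 2 * 3^i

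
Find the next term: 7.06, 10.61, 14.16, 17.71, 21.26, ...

Differences: 10.61 - 7.06 = 3.55
This is an arithmetic sequence with common difference d = 3.55.
Next term = 21.26 + 3.55 = 24.81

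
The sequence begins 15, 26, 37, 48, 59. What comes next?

Differences: 26 - 15 = 11
This is an arithmetic sequence with common difference d = 11.
Next term = 59 + 11 = 70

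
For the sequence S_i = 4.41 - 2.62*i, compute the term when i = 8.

S_8 = 4.41 + -2.62*8 = 4.41 + -20.96 = -16.55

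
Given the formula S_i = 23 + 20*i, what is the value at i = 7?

S_7 = 23 + 20*7 = 23 + 140 = 163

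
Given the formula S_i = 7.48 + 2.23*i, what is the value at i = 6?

S_6 = 7.48 + 2.23*6 = 7.48 + 13.38 = 20.86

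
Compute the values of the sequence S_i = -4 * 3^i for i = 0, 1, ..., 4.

This is a geometric sequence.
i=0: S_0 = -4 * 3^0 = -4
i=1: S_1 = -4 * 3^1 = -12
i=2: S_2 = -4 * 3^2 = -36
i=3: S_3 = -4 * 3^3 = -108
i=4: S_4 = -4 * 3^4 = -324
The first 5 terms are: [-4, -12, -36, -108, -324]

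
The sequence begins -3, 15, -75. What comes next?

Ratios: 15 / -3 = -5.0
This is a geometric sequence with common ratio r = -5.
Next term = -75 * -5 = 375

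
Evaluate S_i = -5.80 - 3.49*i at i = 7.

S_7 = -5.8 + -3.49*7 = -5.8 + -24.43 = -30.23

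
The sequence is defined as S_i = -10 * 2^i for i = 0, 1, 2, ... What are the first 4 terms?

This is a geometric sequence.
i=0: S_0 = -10 * 2^0 = -10
i=1: S_1 = -10 * 2^1 = -20
i=2: S_2 = -10 * 2^2 = -40
i=3: S_3 = -10 * 2^3 = -80
The first 4 terms are: [-10, -20, -40, -80]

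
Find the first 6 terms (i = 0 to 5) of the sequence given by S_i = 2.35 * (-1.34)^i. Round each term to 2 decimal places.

This is a geometric sequence.
i=0: S_0 = 2.35 * (-1.34)^0 = 2.35
i=1: S_1 = 2.35 * (-1.34)^1 ≈ -3.15
i=2: S_2 = 2.35 * (-1.34)^2 ≈ 4.22
i=3: S_3 = 2.35 * (-1.34)^3 ≈ -5.65
i=4: S_4 = 2.35 * (-1.34)^4 ≈ 7.58
i=5: S_5 = 2.35 * (-1.34)^5 ≈ -10.15
The first 6 terms are: [2.35, -3.15, 4.22, -5.65, 7.58, -10.15]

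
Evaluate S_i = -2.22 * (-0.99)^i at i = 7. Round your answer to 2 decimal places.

S_7 = -2.22 * (-0.99)^7 ≈ -2.22 * -0.9321 ≈ 2.07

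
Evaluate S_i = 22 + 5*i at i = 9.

S_9 = 22 + 5*9 = 22 + 45 = 67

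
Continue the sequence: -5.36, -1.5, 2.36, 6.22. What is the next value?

Differences: -1.5 - -5.36 = 3.86
This is an arithmetic sequence with common difference d = 3.86.
Next term = 6.22 + 3.86 = 10.08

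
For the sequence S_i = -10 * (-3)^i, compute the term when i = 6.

S_6 = -10 * (-3)^6 = -10 * 729 = -7290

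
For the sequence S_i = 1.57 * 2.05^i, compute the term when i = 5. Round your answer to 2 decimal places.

S_5 = 1.57 * 2.05^5 ≈ 1.57 * 36.2051 ≈ 56.84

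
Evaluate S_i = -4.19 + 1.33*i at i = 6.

S_6 = -4.19 + 1.33*6 = -4.19 + 7.98 = 3.79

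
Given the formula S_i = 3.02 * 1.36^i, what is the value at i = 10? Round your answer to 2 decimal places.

S_10 = 3.02 * 1.36^10 ≈ 3.02 * 21.6466 ≈ 65.37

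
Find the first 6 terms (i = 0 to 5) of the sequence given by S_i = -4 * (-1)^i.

This is a geometric sequence.
i=0: S_0 = -4 * (-1)^0 = -4
i=1: S_1 = -4 * (-1)^1 = 4
i=2: S_2 = -4 * (-1)^2 = -4
i=3: S_3 = -4 * (-1)^3 = 4
i=4: S_4 = -4 * (-1)^4 = -4
i=5: S_5 = -4 * (-1)^5 = 4
The first 6 terms are: [-4, 4, -4, 4, -4, 4]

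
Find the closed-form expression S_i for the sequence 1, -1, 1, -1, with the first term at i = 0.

Check ratios: -1 / 1 = -1.0
Common ratio r = -1.
First term a = 1.
Formula: S_i = 1 * (-1)^i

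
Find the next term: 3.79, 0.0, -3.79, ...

Differences: 0.0 - 3.79 = -3.79
This is an arithmetic sequence with common difference d = -3.79.
Next term = -3.79 + -3.79 = -7.58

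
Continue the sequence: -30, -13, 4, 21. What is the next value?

Differences: -13 - -30 = 17
This is an arithmetic sequence with common difference d = 17.
Next term = 21 + 17 = 38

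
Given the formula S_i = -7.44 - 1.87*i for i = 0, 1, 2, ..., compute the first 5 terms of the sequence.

This is an arithmetic sequence.
i=0: S_0 = -7.44 + -1.87*0 = -7.44
i=1: S_1 = -7.44 + -1.87*1 = -9.31
i=2: S_2 = -7.44 + -1.87*2 = -11.18
i=3: S_3 = -7.44 + -1.87*3 = -13.05
i=4: S_4 = -7.44 + -1.87*4 = -14.92
The first 5 terms are: [-7.44, -9.31, -11.18, -13.05, -14.92]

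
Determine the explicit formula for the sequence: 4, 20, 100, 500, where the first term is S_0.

Check ratios: 20 / 4 = 5.0
Common ratio r = 5.
First term a = 4.
Formula: S_i = 4 * 5^i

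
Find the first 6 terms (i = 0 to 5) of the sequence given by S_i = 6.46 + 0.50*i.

This is an arithmetic sequence.
i=0: S_0 = 6.46 + 0.5*0 = 6.46
i=1: S_1 = 6.46 + 0.5*1 = 6.96
i=2: S_2 = 6.46 + 0.5*2 = 7.46
i=3: S_3 = 6.46 + 0.5*3 = 7.96
i=4: S_4 = 6.46 + 0.5*4 = 8.46
i=5: S_5 = 6.46 + 0.5*5 = 8.96
The first 6 terms are: [6.46, 6.96, 7.46, 7.96, 8.46, 8.96]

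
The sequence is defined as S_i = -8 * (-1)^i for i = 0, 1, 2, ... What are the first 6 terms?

This is a geometric sequence.
i=0: S_0 = -8 * (-1)^0 = -8
i=1: S_1 = -8 * (-1)^1 = 8
i=2: S_2 = -8 * (-1)^2 = -8
i=3: S_3 = -8 * (-1)^3 = 8
i=4: S_4 = -8 * (-1)^4 = -8
i=5: S_5 = -8 * (-1)^5 = 8
The first 6 terms are: [-8, 8, -8, 8, -8, 8]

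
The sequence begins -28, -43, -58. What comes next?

Differences: -43 - -28 = -15
This is an arithmetic sequence with common difference d = -15.
Next term = -58 + -15 = -73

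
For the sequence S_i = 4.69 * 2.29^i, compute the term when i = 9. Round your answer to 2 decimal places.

S_9 = 4.69 * 2.29^9 ≈ 4.69 * 1731.8862 ≈ 8122.55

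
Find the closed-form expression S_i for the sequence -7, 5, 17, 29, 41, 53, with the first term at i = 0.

Check differences: 5 - -7 = 12
17 - 5 = 12
Common difference d = 12.
First term a = -7.
Formula: S_i = -7 + 12*i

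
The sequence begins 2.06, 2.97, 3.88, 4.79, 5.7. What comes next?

Differences: 2.97 - 2.06 = 0.91
This is an arithmetic sequence with common difference d = 0.91.
Next term = 5.7 + 0.91 = 6.61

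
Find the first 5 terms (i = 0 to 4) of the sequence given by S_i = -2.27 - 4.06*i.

This is an arithmetic sequence.
i=0: S_0 = -2.27 + -4.06*0 = -2.27
i=1: S_1 = -2.27 + -4.06*1 = -6.33
i=2: S_2 = -2.27 + -4.06*2 = -10.39
i=3: S_3 = -2.27 + -4.06*3 = -14.45
i=4: S_4 = -2.27 + -4.06*4 = -18.51
The first 5 terms are: [-2.27, -6.33, -10.39, -14.45, -18.51]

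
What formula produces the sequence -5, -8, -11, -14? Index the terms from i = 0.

Check differences: -8 - -5 = -3
-11 - -8 = -3
Common difference d = -3.
First term a = -5.
Formula: S_i = -5 - 3*i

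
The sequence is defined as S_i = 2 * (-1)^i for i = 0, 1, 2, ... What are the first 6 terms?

This is a geometric sequence.
i=0: S_0 = 2 * (-1)^0 = 2
i=1: S_1 = 2 * (-1)^1 = -2
i=2: S_2 = 2 * (-1)^2 = 2
i=3: S_3 = 2 * (-1)^3 = -2
i=4: S_4 = 2 * (-1)^4 = 2
i=5: S_5 = 2 * (-1)^5 = -2
The first 6 terms are: [2, -2, 2, -2, 2, -2]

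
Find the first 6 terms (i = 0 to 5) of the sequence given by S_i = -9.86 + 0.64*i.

This is an arithmetic sequence.
i=0: S_0 = -9.86 + 0.64*0 = -9.86
i=1: S_1 = -9.86 + 0.64*1 = -9.22
i=2: S_2 = -9.86 + 0.64*2 = -8.58
i=3: S_3 = -9.86 + 0.64*3 = -7.94
i=4: S_4 = -9.86 + 0.64*4 = -7.3
i=5: S_5 = -9.86 + 0.64*5 = -6.66
The first 6 terms are: [-9.86, -9.22, -8.58, -7.94, -7.3, -6.66]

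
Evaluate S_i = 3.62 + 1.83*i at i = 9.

S_9 = 3.62 + 1.83*9 = 3.62 + 16.47 = 20.09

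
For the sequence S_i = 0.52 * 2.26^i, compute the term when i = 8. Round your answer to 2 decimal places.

S_8 = 0.52 * 2.26^8 ≈ 0.52 * 680.5617 ≈ 353.89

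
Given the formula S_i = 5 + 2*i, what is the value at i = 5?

S_5 = 5 + 2*5 = 5 + 10 = 15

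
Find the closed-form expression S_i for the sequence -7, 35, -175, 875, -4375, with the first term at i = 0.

Check ratios: 35 / -7 = -5.0
Common ratio r = -5.
First term a = -7.
Formula: S_i = -7 * (-5)^i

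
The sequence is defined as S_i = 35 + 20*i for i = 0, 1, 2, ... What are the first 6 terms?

This is an arithmetic sequence.
i=0: S_0 = 35 + 20*0 = 35
i=1: S_1 = 35 + 20*1 = 55
i=2: S_2 = 35 + 20*2 = 75
i=3: S_3 = 35 + 20*3 = 95
i=4: S_4 = 35 + 20*4 = 115
i=5: S_5 = 35 + 20*5 = 135
The first 6 terms are: [35, 55, 75, 95, 115, 135]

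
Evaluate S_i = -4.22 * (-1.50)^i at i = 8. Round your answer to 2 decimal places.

S_8 = -4.22 * (-1.5)^8 ≈ -4.22 * 25.6289 ≈ -108.15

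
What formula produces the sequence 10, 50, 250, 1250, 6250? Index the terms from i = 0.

Check ratios: 50 / 10 = 5.0
Common ratio r = 5.
First term a = 10.
Formula: S_i = 10 * 5^i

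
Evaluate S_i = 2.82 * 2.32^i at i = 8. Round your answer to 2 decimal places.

S_8 = 2.82 * 2.32^8 ≈ 2.82 * 839.2742 ≈ 2366.75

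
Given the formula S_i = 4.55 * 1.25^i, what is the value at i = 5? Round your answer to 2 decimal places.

S_5 = 4.55 * 1.25^5 ≈ 4.55 * 3.0518 ≈ 13.89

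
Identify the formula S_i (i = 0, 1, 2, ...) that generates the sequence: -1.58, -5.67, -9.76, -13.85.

Check differences: -5.67 - -1.58 = -4.09
-9.76 - -5.67 = -4.09
Common difference d = -4.09.
First term a = -1.58.
Formula: S_i = -1.58 - 4.09*i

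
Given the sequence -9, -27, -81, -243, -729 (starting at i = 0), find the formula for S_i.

Check ratios: -27 / -9 = 3.0
Common ratio r = 3.
First term a = -9.
Formula: S_i = -9 * 3^i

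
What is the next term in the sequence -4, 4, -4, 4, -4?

Ratios: 4 / -4 = -1.0
This is a geometric sequence with common ratio r = -1.
Next term = -4 * -1 = 4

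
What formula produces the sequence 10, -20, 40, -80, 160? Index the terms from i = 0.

Check ratios: -20 / 10 = -2.0
Common ratio r = -2.
First term a = 10.
Formula: S_i = 10 * (-2)^i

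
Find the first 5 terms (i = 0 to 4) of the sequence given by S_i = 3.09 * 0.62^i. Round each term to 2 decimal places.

This is a geometric sequence.
i=0: S_0 = 3.09 * 0.62^0 = 3.09
i=1: S_1 = 3.09 * 0.62^1 ≈ 1.92
i=2: S_2 = 3.09 * 0.62^2 ≈ 1.19
i=3: S_3 = 3.09 * 0.62^3 ≈ 0.74
i=4: S_4 = 3.09 * 0.62^4 ≈ 0.46
The first 5 terms are: [3.09, 1.92, 1.19, 0.74, 0.46]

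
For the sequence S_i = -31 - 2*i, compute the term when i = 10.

S_10 = -31 + -2*10 = -31 + -20 = -51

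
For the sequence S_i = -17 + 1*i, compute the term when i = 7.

S_7 = -17 + 1*7 = -17 + 7 = -10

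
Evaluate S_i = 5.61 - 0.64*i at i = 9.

S_9 = 5.61 + -0.64*9 = 5.61 + -5.76 = -0.15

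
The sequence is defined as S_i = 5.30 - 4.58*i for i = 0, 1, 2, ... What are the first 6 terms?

This is an arithmetic sequence.
i=0: S_0 = 5.3 + -4.58*0 = 5.3
i=1: S_1 = 5.3 + -4.58*1 = 0.72
i=2: S_2 = 5.3 + -4.58*2 = -3.86
i=3: S_3 = 5.3 + -4.58*3 = -8.44
i=4: S_4 = 5.3 + -4.58*4 = -13.02
i=5: S_5 = 5.3 + -4.58*5 = -17.6
The first 6 terms are: [5.3, 0.72, -3.86, -8.44, -13.02, -17.6]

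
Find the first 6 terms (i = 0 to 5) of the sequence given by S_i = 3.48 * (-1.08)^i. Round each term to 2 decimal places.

This is a geometric sequence.
i=0: S_0 = 3.48 * (-1.08)^0 = 3.48
i=1: S_1 = 3.48 * (-1.08)^1 ≈ -3.76
i=2: S_2 = 3.48 * (-1.08)^2 ≈ 4.06
i=3: S_3 = 3.48 * (-1.08)^3 ≈ -4.38
i=4: S_4 = 3.48 * (-1.08)^4 ≈ 4.73
i=5: S_5 = 3.48 * (-1.08)^5 ≈ -5.11
The first 6 terms are: [3.48, -3.76, 4.06, -4.38, 4.73, -5.11]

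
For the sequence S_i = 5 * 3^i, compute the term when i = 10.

S_10 = 5 * 3^10 = 5 * 59049 = 295245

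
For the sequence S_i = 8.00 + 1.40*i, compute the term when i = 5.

S_5 = 8.0 + 1.4*5 = 8.0 + 7.0 = 15.0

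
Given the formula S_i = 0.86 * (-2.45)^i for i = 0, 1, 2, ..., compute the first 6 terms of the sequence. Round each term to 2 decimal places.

This is a geometric sequence.
i=0: S_0 = 0.86 * (-2.45)^0 = 0.86
i=1: S_1 = 0.86 * (-2.45)^1 ≈ -2.11
i=2: S_2 = 0.86 * (-2.45)^2 ≈ 5.16
i=3: S_3 = 0.86 * (-2.45)^3 ≈ -12.65
i=4: S_4 = 0.86 * (-2.45)^4 ≈ 30.99
i=5: S_5 = 0.86 * (-2.45)^5 ≈ -75.92
The first 6 terms are: [0.86, -2.11, 5.16, -12.65, 30.99, -75.92]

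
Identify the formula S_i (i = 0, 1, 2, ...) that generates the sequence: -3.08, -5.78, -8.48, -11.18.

Check differences: -5.78 - -3.08 = -2.7
-8.48 - -5.78 = -2.7
Common difference d = -2.7.
First term a = -3.08.
Formula: S_i = -3.08 - 2.70*i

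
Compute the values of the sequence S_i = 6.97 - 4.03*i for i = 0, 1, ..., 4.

This is an arithmetic sequence.
i=0: S_0 = 6.97 + -4.03*0 = 6.97
i=1: S_1 = 6.97 + -4.03*1 = 2.94
i=2: S_2 = 6.97 + -4.03*2 = -1.09
i=3: S_3 = 6.97 + -4.03*3 = -5.12
i=4: S_4 = 6.97 + -4.03*4 = -9.15
The first 5 terms are: [6.97, 2.94, -1.09, -5.12, -9.15]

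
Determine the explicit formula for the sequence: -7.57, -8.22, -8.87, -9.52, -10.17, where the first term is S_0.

Check differences: -8.22 - -7.57 = -0.65
-8.87 - -8.22 = -0.65
Common difference d = -0.65.
First term a = -7.57.
Formula: S_i = -7.57 - 0.65*i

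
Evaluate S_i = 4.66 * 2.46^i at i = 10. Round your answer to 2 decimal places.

S_10 = 4.66 * 2.46^10 ≈ 4.66 * 8116.1688 ≈ 37821.35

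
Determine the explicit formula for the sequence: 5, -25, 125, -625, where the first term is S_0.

Check ratios: -25 / 5 = -5.0
Common ratio r = -5.
First term a = 5.
Formula: S_i = 5 * (-5)^i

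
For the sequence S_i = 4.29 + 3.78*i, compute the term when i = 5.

S_5 = 4.29 + 3.78*5 = 4.29 + 18.9 = 23.19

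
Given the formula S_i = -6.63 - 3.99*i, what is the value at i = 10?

S_10 = -6.63 + -3.99*10 = -6.63 + -39.9 = -46.53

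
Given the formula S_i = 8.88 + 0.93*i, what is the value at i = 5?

S_5 = 8.88 + 0.93*5 = 8.88 + 4.65 = 13.53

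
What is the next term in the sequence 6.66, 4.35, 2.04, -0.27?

Differences: 4.35 - 6.66 = -2.31
This is an arithmetic sequence with common difference d = -2.31.
Next term = -0.27 + -2.31 = -2.58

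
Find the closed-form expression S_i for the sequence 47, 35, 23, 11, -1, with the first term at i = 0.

Check differences: 35 - 47 = -12
23 - 35 = -12
Common difference d = -12.
First term a = 47.
Formula: S_i = 47 - 12*i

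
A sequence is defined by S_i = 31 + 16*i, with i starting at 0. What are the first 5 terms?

This is an arithmetic sequence.
i=0: S_0 = 31 + 16*0 = 31
i=1: S_1 = 31 + 16*1 = 47
i=2: S_2 = 31 + 16*2 = 63
i=3: S_3 = 31 + 16*3 = 79
i=4: S_4 = 31 + 16*4 = 95
The first 5 terms are: [31, 47, 63, 79, 95]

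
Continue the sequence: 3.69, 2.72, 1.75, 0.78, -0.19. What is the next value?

Differences: 2.72 - 3.69 = -0.97
This is an arithmetic sequence with common difference d = -0.97.
Next term = -0.19 + -0.97 = -1.16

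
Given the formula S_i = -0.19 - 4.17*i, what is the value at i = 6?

S_6 = -0.19 + -4.17*6 = -0.19 + -25.02 = -25.21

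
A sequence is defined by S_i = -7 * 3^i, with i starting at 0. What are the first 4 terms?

This is a geometric sequence.
i=0: S_0 = -7 * 3^0 = -7
i=1: S_1 = -7 * 3^1 = -21
i=2: S_2 = -7 * 3^2 = -63
i=3: S_3 = -7 * 3^3 = -189
The first 4 terms are: [-7, -21, -63, -189]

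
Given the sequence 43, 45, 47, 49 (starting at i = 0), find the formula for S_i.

Check differences: 45 - 43 = 2
47 - 45 = 2
Common difference d = 2.
First term a = 43.
Formula: S_i = 43 + 2*i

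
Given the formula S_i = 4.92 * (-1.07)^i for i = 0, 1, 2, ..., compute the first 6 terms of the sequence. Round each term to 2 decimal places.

This is a geometric sequence.
i=0: S_0 = 4.92 * (-1.07)^0 = 4.92
i=1: S_1 = 4.92 * (-1.07)^1 ≈ -5.26
i=2: S_2 = 4.92 * (-1.07)^2 ≈ 5.63
i=3: S_3 = 4.92 * (-1.07)^3 ≈ -6.03
i=4: S_4 = 4.92 * (-1.07)^4 ≈ 6.45
i=5: S_5 = 4.92 * (-1.07)^5 ≈ -6.9
The first 6 terms are: [4.92, -5.26, 5.63, -6.03, 6.45, -6.9]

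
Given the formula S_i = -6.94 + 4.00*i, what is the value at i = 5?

S_5 = -6.94 + 4.0*5 = -6.94 + 20.0 = 13.06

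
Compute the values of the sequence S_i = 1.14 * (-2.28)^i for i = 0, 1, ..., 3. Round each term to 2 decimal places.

This is a geometric sequence.
i=0: S_0 = 1.14 * (-2.28)^0 = 1.14
i=1: S_1 = 1.14 * (-2.28)^1 ≈ -2.6
i=2: S_2 = 1.14 * (-2.28)^2 ≈ 5.93
i=3: S_3 = 1.14 * (-2.28)^3 ≈ -13.51
The first 4 terms are: [1.14, -2.6, 5.93, -13.51]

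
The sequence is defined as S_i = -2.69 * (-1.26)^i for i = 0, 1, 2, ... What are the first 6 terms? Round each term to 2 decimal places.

This is a geometric sequence.
i=0: S_0 = -2.69 * (-1.26)^0 = -2.69
i=1: S_1 = -2.69 * (-1.26)^1 ≈ 3.39
i=2: S_2 = -2.69 * (-1.26)^2 ≈ -4.27
i=3: S_3 = -2.69 * (-1.26)^3 ≈ 5.38
i=4: S_4 = -2.69 * (-1.26)^4 ≈ -6.78
i=5: S_5 = -2.69 * (-1.26)^5 ≈ 8.54
The first 6 terms are: [-2.69, 3.39, -4.27, 5.38, -6.78, 8.54]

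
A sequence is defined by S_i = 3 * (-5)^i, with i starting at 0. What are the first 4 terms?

This is a geometric sequence.
i=0: S_0 = 3 * (-5)^0 = 3
i=1: S_1 = 3 * (-5)^1 = -15
i=2: S_2 = 3 * (-5)^2 = 75
i=3: S_3 = 3 * (-5)^3 = -375
The first 4 terms are: [3, -15, 75, -375]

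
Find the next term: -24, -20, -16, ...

Differences: -20 - -24 = 4
This is an arithmetic sequence with common difference d = 4.
Next term = -16 + 4 = -12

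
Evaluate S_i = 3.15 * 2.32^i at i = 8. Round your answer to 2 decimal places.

S_8 = 3.15 * 2.32^8 ≈ 3.15 * 839.2742 ≈ 2643.71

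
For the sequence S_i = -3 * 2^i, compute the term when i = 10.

S_10 = -3 * 2^10 = -3 * 1024 = -3072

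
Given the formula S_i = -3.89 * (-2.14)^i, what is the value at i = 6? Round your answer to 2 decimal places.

S_6 = -3.89 * (-2.14)^6 ≈ -3.89 * 96.0467 ≈ -373.62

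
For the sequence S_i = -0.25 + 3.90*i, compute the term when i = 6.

S_6 = -0.25 + 3.9*6 = -0.25 + 23.4 = 23.15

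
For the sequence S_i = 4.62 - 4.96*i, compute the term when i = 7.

S_7 = 4.62 + -4.96*7 = 4.62 + -34.72 = -30.1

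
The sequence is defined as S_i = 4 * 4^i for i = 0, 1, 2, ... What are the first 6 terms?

This is a geometric sequence.
i=0: S_0 = 4 * 4^0 = 4
i=1: S_1 = 4 * 4^1 = 16
i=2: S_2 = 4 * 4^2 = 64
i=3: S_3 = 4 * 4^3 = 256
i=4: S_4 = 4 * 4^4 = 1024
i=5: S_5 = 4 * 4^5 = 4096
The first 6 terms are: [4, 16, 64, 256, 1024, 4096]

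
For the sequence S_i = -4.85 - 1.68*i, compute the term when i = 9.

S_9 = -4.85 + -1.68*9 = -4.85 + -15.12 = -19.97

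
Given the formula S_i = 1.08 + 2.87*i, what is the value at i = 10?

S_10 = 1.08 + 2.87*10 = 1.08 + 28.7 = 29.78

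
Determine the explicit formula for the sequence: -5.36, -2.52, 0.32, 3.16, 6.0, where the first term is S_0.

Check differences: -2.52 - -5.36 = 2.84
0.32 - -2.52 = 2.84
Common difference d = 2.84.
First term a = -5.36.
Formula: S_i = -5.36 + 2.84*i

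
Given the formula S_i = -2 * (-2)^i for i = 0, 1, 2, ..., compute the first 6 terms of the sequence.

This is a geometric sequence.
i=0: S_0 = -2 * (-2)^0 = -2
i=1: S_1 = -2 * (-2)^1 = 4
i=2: S_2 = -2 * (-2)^2 = -8
i=3: S_3 = -2 * (-2)^3 = 16
i=4: S_4 = -2 * (-2)^4 = -32
i=5: S_5 = -2 * (-2)^5 = 64
The first 6 terms are: [-2, 4, -8, 16, -32, 64]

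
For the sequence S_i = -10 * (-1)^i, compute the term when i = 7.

S_7 = -10 * (-1)^7 = -10 * -1 = 10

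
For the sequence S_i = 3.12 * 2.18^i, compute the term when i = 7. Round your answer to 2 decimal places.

S_7 = 3.12 * 2.18^7 ≈ 3.12 * 233.989 ≈ 730.05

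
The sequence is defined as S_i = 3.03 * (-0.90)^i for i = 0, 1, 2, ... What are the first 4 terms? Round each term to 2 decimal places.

This is a geometric sequence.
i=0: S_0 = 3.03 * (-0.9)^0 = 3.03
i=1: S_1 = 3.03 * (-0.9)^1 ≈ -2.73
i=2: S_2 = 3.03 * (-0.9)^2 ≈ 2.45
i=3: S_3 = 3.03 * (-0.9)^3 ≈ -2.21
The first 4 terms are: [3.03, -2.73, 2.45, -2.21]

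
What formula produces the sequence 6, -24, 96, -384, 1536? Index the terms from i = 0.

Check ratios: -24 / 6 = -4.0
Common ratio r = -4.
First term a = 6.
Formula: S_i = 6 * (-4)^i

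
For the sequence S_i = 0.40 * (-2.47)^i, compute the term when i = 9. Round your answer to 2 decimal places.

S_9 = 0.4 * (-2.47)^9 ≈ 0.4 * -3421.9415 ≈ -1368.78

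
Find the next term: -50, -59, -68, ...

Differences: -59 - -50 = -9
This is an arithmetic sequence with common difference d = -9.
Next term = -68 + -9 = -77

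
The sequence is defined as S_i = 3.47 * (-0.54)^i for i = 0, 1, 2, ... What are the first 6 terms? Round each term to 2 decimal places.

This is a geometric sequence.
i=0: S_0 = 3.47 * (-0.54)^0 = 3.47
i=1: S_1 = 3.47 * (-0.54)^1 ≈ -1.87
i=2: S_2 = 3.47 * (-0.54)^2 ≈ 1.01
i=3: S_3 = 3.47 * (-0.54)^3 ≈ -0.55
i=4: S_4 = 3.47 * (-0.54)^4 ≈ 0.3
i=5: S_5 = 3.47 * (-0.54)^5 ≈ -0.16
The first 6 terms are: [3.47, -1.87, 1.01, -0.55, 0.3, -0.16]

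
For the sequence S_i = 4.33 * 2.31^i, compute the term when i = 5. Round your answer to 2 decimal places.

S_5 = 4.33 * 2.31^5 ≈ 4.33 * 65.7749 ≈ 284.81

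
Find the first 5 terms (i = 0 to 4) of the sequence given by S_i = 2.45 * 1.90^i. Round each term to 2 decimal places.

This is a geometric sequence.
i=0: S_0 = 2.45 * 1.9^0 = 2.45
i=1: S_1 = 2.45 * 1.9^1 ≈ 4.66
i=2: S_2 = 2.45 * 1.9^2 ≈ 8.84
i=3: S_3 = 2.45 * 1.9^3 ≈ 16.8
i=4: S_4 = 2.45 * 1.9^4 ≈ 31.93
The first 5 terms are: [2.45, 4.66, 8.84, 16.8, 31.93]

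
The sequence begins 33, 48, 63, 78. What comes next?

Differences: 48 - 33 = 15
This is an arithmetic sequence with common difference d = 15.
Next term = 78 + 15 = 93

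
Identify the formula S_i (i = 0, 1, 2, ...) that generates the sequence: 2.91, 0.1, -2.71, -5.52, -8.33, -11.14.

Check differences: 0.1 - 2.91 = -2.81
-2.71 - 0.1 = -2.81
Common difference d = -2.81.
First term a = 2.91.
Formula: S_i = 2.91 - 2.81*i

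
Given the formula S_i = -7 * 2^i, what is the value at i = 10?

S_10 = -7 * 2^10 = -7 * 1024 = -7168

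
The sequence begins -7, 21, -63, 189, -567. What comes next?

Ratios: 21 / -7 = -3.0
This is a geometric sequence with common ratio r = -3.
Next term = -567 * -3 = 1701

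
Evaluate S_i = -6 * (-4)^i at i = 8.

S_8 = -6 * (-4)^8 = -6 * 65536 = -393216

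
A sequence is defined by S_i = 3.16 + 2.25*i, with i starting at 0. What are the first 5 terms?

This is an arithmetic sequence.
i=0: S_0 = 3.16 + 2.25*0 = 3.16
i=1: S_1 = 3.16 + 2.25*1 = 5.41
i=2: S_2 = 3.16 + 2.25*2 = 7.66
i=3: S_3 = 3.16 + 2.25*3 = 9.91
i=4: S_4 = 3.16 + 2.25*4 = 12.16
The first 5 terms are: [3.16, 5.41, 7.66, 9.91, 12.16]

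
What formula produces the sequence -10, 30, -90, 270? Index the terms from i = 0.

Check ratios: 30 / -10 = -3.0
Common ratio r = -3.
First term a = -10.
Formula: S_i = -10 * (-3)^i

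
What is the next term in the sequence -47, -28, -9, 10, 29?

Differences: -28 - -47 = 19
This is an arithmetic sequence with common difference d = 19.
Next term = 29 + 19 = 48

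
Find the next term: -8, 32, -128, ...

Ratios: 32 / -8 = -4.0
This is a geometric sequence with common ratio r = -4.
Next term = -128 * -4 = 512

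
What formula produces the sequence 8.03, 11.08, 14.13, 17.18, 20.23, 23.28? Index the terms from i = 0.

Check differences: 11.08 - 8.03 = 3.05
14.13 - 11.08 = 3.05
Common difference d = 3.05.
First term a = 8.03.
Formula: S_i = 8.03 + 3.05*i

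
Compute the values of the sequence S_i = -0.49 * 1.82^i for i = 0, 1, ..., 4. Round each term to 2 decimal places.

This is a geometric sequence.
i=0: S_0 = -0.49 * 1.82^0 = -0.49
i=1: S_1 = -0.49 * 1.82^1 ≈ -0.89
i=2: S_2 = -0.49 * 1.82^2 ≈ -1.62
i=3: S_3 = -0.49 * 1.82^3 ≈ -2.95
i=4: S_4 = -0.49 * 1.82^4 ≈ -5.38
The first 5 terms are: [-0.49, -0.89, -1.62, -2.95, -5.38]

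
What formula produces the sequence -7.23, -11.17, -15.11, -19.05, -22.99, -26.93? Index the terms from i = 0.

Check differences: -11.17 - -7.23 = -3.94
-15.11 - -11.17 = -3.94
Common difference d = -3.94.
First term a = -7.23.
Formula: S_i = -7.23 - 3.94*i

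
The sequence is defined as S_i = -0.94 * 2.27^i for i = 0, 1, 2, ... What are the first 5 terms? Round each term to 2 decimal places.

This is a geometric sequence.
i=0: S_0 = -0.94 * 2.27^0 = -0.94
i=1: S_1 = -0.94 * 2.27^1 ≈ -2.13
i=2: S_2 = -0.94 * 2.27^2 ≈ -4.84
i=3: S_3 = -0.94 * 2.27^3 ≈ -11.0
i=4: S_4 = -0.94 * 2.27^4 ≈ -24.96
The first 5 terms are: [-0.94, -2.13, -4.84, -11.0, -24.96]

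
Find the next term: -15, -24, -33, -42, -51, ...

Differences: -24 - -15 = -9
This is an arithmetic sequence with common difference d = -9.
Next term = -51 + -9 = -60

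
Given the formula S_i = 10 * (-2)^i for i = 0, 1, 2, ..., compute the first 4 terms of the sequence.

This is a geometric sequence.
i=0: S_0 = 10 * (-2)^0 = 10
i=1: S_1 = 10 * (-2)^1 = -20
i=2: S_2 = 10 * (-2)^2 = 40
i=3: S_3 = 10 * (-2)^3 = -80
The first 4 terms are: [10, -20, 40, -80]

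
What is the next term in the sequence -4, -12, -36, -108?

Ratios: -12 / -4 = 3.0
This is a geometric sequence with common ratio r = 3.
Next term = -108 * 3 = -324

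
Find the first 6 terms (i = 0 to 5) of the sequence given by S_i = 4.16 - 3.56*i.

This is an arithmetic sequence.
i=0: S_0 = 4.16 + -3.56*0 = 4.16
i=1: S_1 = 4.16 + -3.56*1 = 0.6
i=2: S_2 = 4.16 + -3.56*2 = -2.96
i=3: S_3 = 4.16 + -3.56*3 = -6.52
i=4: S_4 = 4.16 + -3.56*4 = -10.08
i=5: S_5 = 4.16 + -3.56*5 = -13.64
The first 6 terms are: [4.16, 0.6, -2.96, -6.52, -10.08, -13.64]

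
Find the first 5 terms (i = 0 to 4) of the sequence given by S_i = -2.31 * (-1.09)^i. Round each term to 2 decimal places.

This is a geometric sequence.
i=0: S_0 = -2.31 * (-1.09)^0 = -2.31
i=1: S_1 = -2.31 * (-1.09)^1 ≈ 2.52
i=2: S_2 = -2.31 * (-1.09)^2 ≈ -2.74
i=3: S_3 = -2.31 * (-1.09)^3 ≈ 2.99
i=4: S_4 = -2.31 * (-1.09)^4 ≈ -3.26
The first 5 terms are: [-2.31, 2.52, -2.74, 2.99, -3.26]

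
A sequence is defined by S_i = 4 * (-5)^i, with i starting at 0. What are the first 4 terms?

This is a geometric sequence.
i=0: S_0 = 4 * (-5)^0 = 4
i=1: S_1 = 4 * (-5)^1 = -20
i=2: S_2 = 4 * (-5)^2 = 100
i=3: S_3 = 4 * (-5)^3 = -500
The first 4 terms are: [4, -20, 100, -500]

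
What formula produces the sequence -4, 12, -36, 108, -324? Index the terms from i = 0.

Check ratios: 12 / -4 = -3.0
Common ratio r = -3.
First term a = -4.
Formula: S_i = -4 * (-3)^i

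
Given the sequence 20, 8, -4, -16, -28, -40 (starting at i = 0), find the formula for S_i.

Check differences: 8 - 20 = -12
-4 - 8 = -12
Common difference d = -12.
First term a = 20.
Formula: S_i = 20 - 12*i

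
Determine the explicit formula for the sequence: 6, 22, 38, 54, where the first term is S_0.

Check differences: 22 - 6 = 16
38 - 22 = 16
Common difference d = 16.
First term a = 6.
Formula: S_i = 6 + 16*i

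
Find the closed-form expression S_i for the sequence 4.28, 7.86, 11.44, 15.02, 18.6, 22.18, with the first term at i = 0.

Check differences: 7.86 - 4.28 = 3.58
11.44 - 7.86 = 3.58
Common difference d = 3.58.
First term a = 4.28.
Formula: S_i = 4.28 + 3.58*i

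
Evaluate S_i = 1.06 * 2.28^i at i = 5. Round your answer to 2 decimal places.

S_5 = 1.06 * 2.28^5 ≈ 1.06 * 61.6133 ≈ 65.31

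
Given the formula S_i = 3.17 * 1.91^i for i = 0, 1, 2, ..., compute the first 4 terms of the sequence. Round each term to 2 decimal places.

This is a geometric sequence.
i=0: S_0 = 3.17 * 1.91^0 = 3.17
i=1: S_1 = 3.17 * 1.91^1 ≈ 6.05
i=2: S_2 = 3.17 * 1.91^2 ≈ 11.56
i=3: S_3 = 3.17 * 1.91^3 ≈ 22.09
The first 4 terms are: [3.17, 6.05, 11.56, 22.09]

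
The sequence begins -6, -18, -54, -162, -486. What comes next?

Ratios: -18 / -6 = 3.0
This is a geometric sequence with common ratio r = 3.
Next term = -486 * 3 = -1458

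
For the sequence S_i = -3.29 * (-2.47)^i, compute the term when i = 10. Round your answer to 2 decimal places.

S_10 = -3.29 * (-2.47)^10 ≈ -3.29 * 8452.1955 ≈ -27807.72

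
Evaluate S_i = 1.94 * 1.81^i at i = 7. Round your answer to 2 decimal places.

S_7 = 1.94 * 1.81^7 ≈ 1.94 * 63.6429 ≈ 123.47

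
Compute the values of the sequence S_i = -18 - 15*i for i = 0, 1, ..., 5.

This is an arithmetic sequence.
i=0: S_0 = -18 + -15*0 = -18
i=1: S_1 = -18 + -15*1 = -33
i=2: S_2 = -18 + -15*2 = -48
i=3: S_3 = -18 + -15*3 = -63
i=4: S_4 = -18 + -15*4 = -78
i=5: S_5 = -18 + -15*5 = -93
The first 6 terms are: [-18, -33, -48, -63, -78, -93]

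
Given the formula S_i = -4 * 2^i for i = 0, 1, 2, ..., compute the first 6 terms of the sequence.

This is a geometric sequence.
i=0: S_0 = -4 * 2^0 = -4
i=1: S_1 = -4 * 2^1 = -8
i=2: S_2 = -4 * 2^2 = -16
i=3: S_3 = -4 * 2^3 = -32
i=4: S_4 = -4 * 2^4 = -64
i=5: S_5 = -4 * 2^5 = -128
The first 6 terms are: [-4, -8, -16, -32, -64, -128]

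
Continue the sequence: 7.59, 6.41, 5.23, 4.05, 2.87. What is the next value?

Differences: 6.41 - 7.59 = -1.18
This is an arithmetic sequence with common difference d = -1.18.
Next term = 2.87 + -1.18 = 1.69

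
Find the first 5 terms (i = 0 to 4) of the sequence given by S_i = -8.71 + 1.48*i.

This is an arithmetic sequence.
i=0: S_0 = -8.71 + 1.48*0 = -8.71
i=1: S_1 = -8.71 + 1.48*1 = -7.23
i=2: S_2 = -8.71 + 1.48*2 = -5.75
i=3: S_3 = -8.71 + 1.48*3 = -4.27
i=4: S_4 = -8.71 + 1.48*4 = -2.79
The first 5 terms are: [-8.71, -7.23, -5.75, -4.27, -2.79]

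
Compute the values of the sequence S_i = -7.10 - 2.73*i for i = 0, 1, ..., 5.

This is an arithmetic sequence.
i=0: S_0 = -7.1 + -2.73*0 = -7.1
i=1: S_1 = -7.1 + -2.73*1 = -9.83
i=2: S_2 = -7.1 + -2.73*2 = -12.56
i=3: S_3 = -7.1 + -2.73*3 = -15.29
i=4: S_4 = -7.1 + -2.73*4 = -18.02
i=5: S_5 = -7.1 + -2.73*5 = -20.75
The first 6 terms are: [-7.1, -9.83, -12.56, -15.29, -18.02, -20.75]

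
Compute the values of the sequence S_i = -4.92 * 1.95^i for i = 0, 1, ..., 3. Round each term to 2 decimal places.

This is a geometric sequence.
i=0: S_0 = -4.92 * 1.95^0 = -4.92
i=1: S_1 = -4.92 * 1.95^1 ≈ -9.59
i=2: S_2 = -4.92 * 1.95^2 ≈ -18.71
i=3: S_3 = -4.92 * 1.95^3 ≈ -36.48
The first 4 terms are: [-4.92, -9.59, -18.71, -36.48]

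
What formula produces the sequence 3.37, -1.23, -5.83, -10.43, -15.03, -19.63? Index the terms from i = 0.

Check differences: -1.23 - 3.37 = -4.6
-5.83 - -1.23 = -4.6
Common difference d = -4.6.
First term a = 3.37.
Formula: S_i = 3.37 - 4.60*i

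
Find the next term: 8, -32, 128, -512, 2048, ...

Ratios: -32 / 8 = -4.0
This is a geometric sequence with common ratio r = -4.
Next term = 2048 * -4 = -8192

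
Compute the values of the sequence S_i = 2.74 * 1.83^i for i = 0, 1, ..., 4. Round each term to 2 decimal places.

This is a geometric sequence.
i=0: S_0 = 2.74 * 1.83^0 = 2.74
i=1: S_1 = 2.74 * 1.83^1 ≈ 5.01
i=2: S_2 = 2.74 * 1.83^2 ≈ 9.18
i=3: S_3 = 2.74 * 1.83^3 ≈ 16.79
i=4: S_4 = 2.74 * 1.83^4 ≈ 30.73
The first 5 terms are: [2.74, 5.01, 9.18, 16.79, 30.73]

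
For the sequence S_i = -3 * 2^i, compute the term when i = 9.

S_9 = -3 * 2^9 = -3 * 512 = -1536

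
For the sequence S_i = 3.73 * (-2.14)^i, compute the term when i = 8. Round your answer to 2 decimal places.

S_8 = 3.73 * (-2.14)^8 ≈ 3.73 * 439.8557 ≈ 1640.66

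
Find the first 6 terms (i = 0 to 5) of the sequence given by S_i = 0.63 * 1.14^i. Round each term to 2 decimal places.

This is a geometric sequence.
i=0: S_0 = 0.63 * 1.14^0 = 0.63
i=1: S_1 = 0.63 * 1.14^1 ≈ 0.72
i=2: S_2 = 0.63 * 1.14^2 ≈ 0.82
i=3: S_3 = 0.63 * 1.14^3 ≈ 0.93
i=4: S_4 = 0.63 * 1.14^4 ≈ 1.06
i=5: S_5 = 0.63 * 1.14^5 ≈ 1.21
The first 6 terms are: [0.63, 0.72, 0.82, 0.93, 1.06, 1.21]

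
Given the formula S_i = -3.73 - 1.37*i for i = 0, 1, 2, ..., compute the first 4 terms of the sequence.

This is an arithmetic sequence.
i=0: S_0 = -3.73 + -1.37*0 = -3.73
i=1: S_1 = -3.73 + -1.37*1 = -5.1
i=2: S_2 = -3.73 + -1.37*2 = -6.47
i=3: S_3 = -3.73 + -1.37*3 = -7.84
The first 4 terms are: [-3.73, -5.1, -6.47, -7.84]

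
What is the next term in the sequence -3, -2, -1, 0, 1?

Differences: -2 - -3 = 1
This is an arithmetic sequence with common difference d = 1.
Next term = 1 + 1 = 2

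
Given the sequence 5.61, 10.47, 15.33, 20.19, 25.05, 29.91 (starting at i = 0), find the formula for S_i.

Check differences: 10.47 - 5.61 = 4.86
15.33 - 10.47 = 4.86
Common difference d = 4.86.
First term a = 5.61.
Formula: S_i = 5.61 + 4.86*i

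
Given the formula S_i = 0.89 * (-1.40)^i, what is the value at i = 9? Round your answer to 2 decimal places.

S_9 = 0.89 * (-1.4)^9 ≈ 0.89 * -20.661 ≈ -18.39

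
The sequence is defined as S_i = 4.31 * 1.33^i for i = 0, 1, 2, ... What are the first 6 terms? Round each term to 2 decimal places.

This is a geometric sequence.
i=0: S_0 = 4.31 * 1.33^0 = 4.31
i=1: S_1 = 4.31 * 1.33^1 ≈ 5.73
i=2: S_2 = 4.31 * 1.33^2 ≈ 7.62
i=3: S_3 = 4.31 * 1.33^3 ≈ 10.14
i=4: S_4 = 4.31 * 1.33^4 ≈ 13.49
i=5: S_5 = 4.31 * 1.33^5 ≈ 17.94
The first 6 terms are: [4.31, 5.73, 7.62, 10.14, 13.49, 17.94]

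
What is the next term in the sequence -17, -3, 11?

Differences: -3 - -17 = 14
This is an arithmetic sequence with common difference d = 14.
Next term = 11 + 14 = 25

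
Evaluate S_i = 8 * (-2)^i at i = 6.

S_6 = 8 * (-2)^6 = 8 * 64 = 512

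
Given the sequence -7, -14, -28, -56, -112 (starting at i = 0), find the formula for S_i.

Check ratios: -14 / -7 = 2.0
Common ratio r = 2.
First term a = -7.
Formula: S_i = -7 * 2^i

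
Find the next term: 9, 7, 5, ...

Differences: 7 - 9 = -2
This is an arithmetic sequence with common difference d = -2.
Next term = 5 + -2 = 3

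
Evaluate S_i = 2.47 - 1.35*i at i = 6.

S_6 = 2.47 + -1.35*6 = 2.47 + -8.1 = -5.63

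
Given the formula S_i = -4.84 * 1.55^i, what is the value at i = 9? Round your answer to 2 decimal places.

S_9 = -4.84 * 1.55^9 ≈ -4.84 * 51.6399 ≈ -249.94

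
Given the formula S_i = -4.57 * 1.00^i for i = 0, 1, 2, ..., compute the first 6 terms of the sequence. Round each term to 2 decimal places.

This is a geometric sequence.
i=0: S_0 = -4.57 * 1.0^0 = -4.57
i=1: S_1 = -4.57 * 1.0^1 = -4.57
i=2: S_2 = -4.57 * 1.0^2 = -4.57
i=3: S_3 = -4.57 * 1.0^3 = -4.57
i=4: S_4 = -4.57 * 1.0^4 = -4.57
i=5: S_5 = -4.57 * 1.0^5 = -4.57
The first 6 terms are: [-4.57, -4.57, -4.57, -4.57, -4.57, -4.57]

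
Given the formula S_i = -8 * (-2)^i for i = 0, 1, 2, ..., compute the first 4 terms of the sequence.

This is a geometric sequence.
i=0: S_0 = -8 * (-2)^0 = -8
i=1: S_1 = -8 * (-2)^1 = 16
i=2: S_2 = -8 * (-2)^2 = -32
i=3: S_3 = -8 * (-2)^3 = 64
The first 4 terms are: [-8, 16, -32, 64]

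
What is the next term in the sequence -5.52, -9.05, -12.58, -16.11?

Differences: -9.05 - -5.52 = -3.53
This is an arithmetic sequence with common difference d = -3.53.
Next term = -16.11 + -3.53 = -19.64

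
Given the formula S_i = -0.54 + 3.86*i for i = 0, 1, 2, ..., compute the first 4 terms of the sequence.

This is an arithmetic sequence.
i=0: S_0 = -0.54 + 3.86*0 = -0.54
i=1: S_1 = -0.54 + 3.86*1 = 3.32
i=2: S_2 = -0.54 + 3.86*2 = 7.18
i=3: S_3 = -0.54 + 3.86*3 = 11.04
The first 4 terms are: [-0.54, 3.32, 7.18, 11.04]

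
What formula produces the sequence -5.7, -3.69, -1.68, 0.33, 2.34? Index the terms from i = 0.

Check differences: -3.69 - -5.7 = 2.01
-1.68 - -3.69 = 2.01
Common difference d = 2.01.
First term a = -5.7.
Formula: S_i = -5.70 + 2.01*i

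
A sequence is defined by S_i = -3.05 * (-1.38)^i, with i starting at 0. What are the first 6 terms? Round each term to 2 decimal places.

This is a geometric sequence.
i=0: S_0 = -3.05 * (-1.38)^0 = -3.05
i=1: S_1 = -3.05 * (-1.38)^1 ≈ 4.21
i=2: S_2 = -3.05 * (-1.38)^2 ≈ -5.81
i=3: S_3 = -3.05 * (-1.38)^3 ≈ 8.02
i=4: S_4 = -3.05 * (-1.38)^4 ≈ -11.06
i=5: S_5 = -3.05 * (-1.38)^5 ≈ 15.26
The first 6 terms are: [-3.05, 4.21, -5.81, 8.02, -11.06, 15.26]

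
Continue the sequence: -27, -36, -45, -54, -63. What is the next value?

Differences: -36 - -27 = -9
This is an arithmetic sequence with common difference d = -9.
Next term = -63 + -9 = -72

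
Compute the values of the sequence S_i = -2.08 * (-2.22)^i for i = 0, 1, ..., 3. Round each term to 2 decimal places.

This is a geometric sequence.
i=0: S_0 = -2.08 * (-2.22)^0 = -2.08
i=1: S_1 = -2.08 * (-2.22)^1 ≈ 4.62
i=2: S_2 = -2.08 * (-2.22)^2 ≈ -10.25
i=3: S_3 = -2.08 * (-2.22)^3 ≈ 22.76
The first 4 terms are: [-2.08, 4.62, -10.25, 22.76]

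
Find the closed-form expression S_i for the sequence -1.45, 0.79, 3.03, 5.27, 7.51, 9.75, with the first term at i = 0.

Check differences: 0.79 - -1.45 = 2.24
3.03 - 0.79 = 2.24
Common difference d = 2.24.
First term a = -1.45.
Formula: S_i = -1.45 + 2.24*i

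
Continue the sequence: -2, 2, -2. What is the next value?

Ratios: 2 / -2 = -1.0
This is a geometric sequence with common ratio r = -1.
Next term = -2 * -1 = 2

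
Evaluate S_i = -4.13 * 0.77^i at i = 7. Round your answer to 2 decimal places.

S_7 = -4.13 * 0.77^7 ≈ -4.13 * 0.1605 ≈ -0.66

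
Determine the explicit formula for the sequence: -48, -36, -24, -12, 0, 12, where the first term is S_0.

Check differences: -36 - -48 = 12
-24 - -36 = 12
Common difference d = 12.
First term a = -48.
Formula: S_i = -48 + 12*i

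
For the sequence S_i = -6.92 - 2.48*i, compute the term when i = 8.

S_8 = -6.92 + -2.48*8 = -6.92 + -19.84 = -26.76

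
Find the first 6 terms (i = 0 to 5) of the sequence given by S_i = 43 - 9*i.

This is an arithmetic sequence.
i=0: S_0 = 43 + -9*0 = 43
i=1: S_1 = 43 + -9*1 = 34
i=2: S_2 = 43 + -9*2 = 25
i=3: S_3 = 43 + -9*3 = 16
i=4: S_4 = 43 + -9*4 = 7
i=5: S_5 = 43 + -9*5 = -2
The first 6 terms are: [43, 34, 25, 16, 7, -2]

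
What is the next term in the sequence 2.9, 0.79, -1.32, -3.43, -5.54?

Differences: 0.79 - 2.9 = -2.11
This is an arithmetic sequence with common difference d = -2.11.
Next term = -5.54 + -2.11 = -7.65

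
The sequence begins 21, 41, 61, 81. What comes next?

Differences: 41 - 21 = 20
This is an arithmetic sequence with common difference d = 20.
Next term = 81 + 20 = 101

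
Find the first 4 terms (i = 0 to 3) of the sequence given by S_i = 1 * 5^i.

This is a geometric sequence.
i=0: S_0 = 1 * 5^0 = 1
i=1: S_1 = 1 * 5^1 = 5
i=2: S_2 = 1 * 5^2 = 25
i=3: S_3 = 1 * 5^3 = 125
The first 4 terms are: [1, 5, 25, 125]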